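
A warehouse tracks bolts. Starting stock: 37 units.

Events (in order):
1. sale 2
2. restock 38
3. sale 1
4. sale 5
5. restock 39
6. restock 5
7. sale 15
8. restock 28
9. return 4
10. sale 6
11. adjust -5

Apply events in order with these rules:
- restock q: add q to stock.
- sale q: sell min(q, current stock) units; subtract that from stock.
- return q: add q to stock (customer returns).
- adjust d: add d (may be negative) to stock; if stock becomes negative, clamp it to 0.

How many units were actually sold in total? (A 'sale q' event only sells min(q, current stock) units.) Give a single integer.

Processing events:
Start: stock = 37
  Event 1 (sale 2): sell min(2,37)=2. stock: 37 - 2 = 35. total_sold = 2
  Event 2 (restock 38): 35 + 38 = 73
  Event 3 (sale 1): sell min(1,73)=1. stock: 73 - 1 = 72. total_sold = 3
  Event 4 (sale 5): sell min(5,72)=5. stock: 72 - 5 = 67. total_sold = 8
  Event 5 (restock 39): 67 + 39 = 106
  Event 6 (restock 5): 106 + 5 = 111
  Event 7 (sale 15): sell min(15,111)=15. stock: 111 - 15 = 96. total_sold = 23
  Event 8 (restock 28): 96 + 28 = 124
  Event 9 (return 4): 124 + 4 = 128
  Event 10 (sale 6): sell min(6,128)=6. stock: 128 - 6 = 122. total_sold = 29
  Event 11 (adjust -5): 122 + -5 = 117
Final: stock = 117, total_sold = 29

Answer: 29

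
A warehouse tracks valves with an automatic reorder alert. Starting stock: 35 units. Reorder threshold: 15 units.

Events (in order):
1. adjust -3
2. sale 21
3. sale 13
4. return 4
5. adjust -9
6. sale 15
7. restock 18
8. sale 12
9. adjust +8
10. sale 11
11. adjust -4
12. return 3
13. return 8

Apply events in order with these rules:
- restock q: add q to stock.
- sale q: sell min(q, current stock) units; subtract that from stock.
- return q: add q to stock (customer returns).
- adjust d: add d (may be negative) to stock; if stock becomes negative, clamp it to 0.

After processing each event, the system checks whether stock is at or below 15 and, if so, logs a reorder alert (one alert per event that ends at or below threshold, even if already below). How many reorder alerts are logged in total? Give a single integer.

Answer: 11

Derivation:
Processing events:
Start: stock = 35
  Event 1 (adjust -3): 35 + -3 = 32
  Event 2 (sale 21): sell min(21,32)=21. stock: 32 - 21 = 11. total_sold = 21
  Event 3 (sale 13): sell min(13,11)=11. stock: 11 - 11 = 0. total_sold = 32
  Event 4 (return 4): 0 + 4 = 4
  Event 5 (adjust -9): 4 + -9 = 0 (clamped to 0)
  Event 6 (sale 15): sell min(15,0)=0. stock: 0 - 0 = 0. total_sold = 32
  Event 7 (restock 18): 0 + 18 = 18
  Event 8 (sale 12): sell min(12,18)=12. stock: 18 - 12 = 6. total_sold = 44
  Event 9 (adjust +8): 6 + 8 = 14
  Event 10 (sale 11): sell min(11,14)=11. stock: 14 - 11 = 3. total_sold = 55
  Event 11 (adjust -4): 3 + -4 = 0 (clamped to 0)
  Event 12 (return 3): 0 + 3 = 3
  Event 13 (return 8): 3 + 8 = 11
Final: stock = 11, total_sold = 55

Checking against threshold 15:
  After event 1: stock=32 > 15
  After event 2: stock=11 <= 15 -> ALERT
  After event 3: stock=0 <= 15 -> ALERT
  After event 4: stock=4 <= 15 -> ALERT
  After event 5: stock=0 <= 15 -> ALERT
  After event 6: stock=0 <= 15 -> ALERT
  After event 7: stock=18 > 15
  After event 8: stock=6 <= 15 -> ALERT
  After event 9: stock=14 <= 15 -> ALERT
  After event 10: stock=3 <= 15 -> ALERT
  After event 11: stock=0 <= 15 -> ALERT
  After event 12: stock=3 <= 15 -> ALERT
  After event 13: stock=11 <= 15 -> ALERT
Alert events: [2, 3, 4, 5, 6, 8, 9, 10, 11, 12, 13]. Count = 11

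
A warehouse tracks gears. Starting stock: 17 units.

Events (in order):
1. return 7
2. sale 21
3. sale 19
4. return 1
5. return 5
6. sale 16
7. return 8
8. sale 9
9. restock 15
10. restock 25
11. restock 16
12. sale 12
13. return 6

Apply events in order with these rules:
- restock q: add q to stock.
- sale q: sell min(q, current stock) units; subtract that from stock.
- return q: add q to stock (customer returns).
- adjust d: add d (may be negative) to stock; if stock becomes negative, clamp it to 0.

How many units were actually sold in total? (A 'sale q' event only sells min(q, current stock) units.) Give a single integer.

Answer: 50

Derivation:
Processing events:
Start: stock = 17
  Event 1 (return 7): 17 + 7 = 24
  Event 2 (sale 21): sell min(21,24)=21. stock: 24 - 21 = 3. total_sold = 21
  Event 3 (sale 19): sell min(19,3)=3. stock: 3 - 3 = 0. total_sold = 24
  Event 4 (return 1): 0 + 1 = 1
  Event 5 (return 5): 1 + 5 = 6
  Event 6 (sale 16): sell min(16,6)=6. stock: 6 - 6 = 0. total_sold = 30
  Event 7 (return 8): 0 + 8 = 8
  Event 8 (sale 9): sell min(9,8)=8. stock: 8 - 8 = 0. total_sold = 38
  Event 9 (restock 15): 0 + 15 = 15
  Event 10 (restock 25): 15 + 25 = 40
  Event 11 (restock 16): 40 + 16 = 56
  Event 12 (sale 12): sell min(12,56)=12. stock: 56 - 12 = 44. total_sold = 50
  Event 13 (return 6): 44 + 6 = 50
Final: stock = 50, total_sold = 50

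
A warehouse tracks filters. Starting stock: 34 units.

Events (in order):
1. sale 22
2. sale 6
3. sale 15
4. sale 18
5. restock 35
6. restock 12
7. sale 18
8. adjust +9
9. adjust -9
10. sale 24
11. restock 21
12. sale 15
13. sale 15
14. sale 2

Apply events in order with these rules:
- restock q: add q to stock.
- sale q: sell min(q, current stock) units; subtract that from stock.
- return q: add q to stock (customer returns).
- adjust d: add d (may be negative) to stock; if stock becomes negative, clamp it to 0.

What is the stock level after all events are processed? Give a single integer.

Processing events:
Start: stock = 34
  Event 1 (sale 22): sell min(22,34)=22. stock: 34 - 22 = 12. total_sold = 22
  Event 2 (sale 6): sell min(6,12)=6. stock: 12 - 6 = 6. total_sold = 28
  Event 3 (sale 15): sell min(15,6)=6. stock: 6 - 6 = 0. total_sold = 34
  Event 4 (sale 18): sell min(18,0)=0. stock: 0 - 0 = 0. total_sold = 34
  Event 5 (restock 35): 0 + 35 = 35
  Event 6 (restock 12): 35 + 12 = 47
  Event 7 (sale 18): sell min(18,47)=18. stock: 47 - 18 = 29. total_sold = 52
  Event 8 (adjust +9): 29 + 9 = 38
  Event 9 (adjust -9): 38 + -9 = 29
  Event 10 (sale 24): sell min(24,29)=24. stock: 29 - 24 = 5. total_sold = 76
  Event 11 (restock 21): 5 + 21 = 26
  Event 12 (sale 15): sell min(15,26)=15. stock: 26 - 15 = 11. total_sold = 91
  Event 13 (sale 15): sell min(15,11)=11. stock: 11 - 11 = 0. total_sold = 102
  Event 14 (sale 2): sell min(2,0)=0. stock: 0 - 0 = 0. total_sold = 102
Final: stock = 0, total_sold = 102

Answer: 0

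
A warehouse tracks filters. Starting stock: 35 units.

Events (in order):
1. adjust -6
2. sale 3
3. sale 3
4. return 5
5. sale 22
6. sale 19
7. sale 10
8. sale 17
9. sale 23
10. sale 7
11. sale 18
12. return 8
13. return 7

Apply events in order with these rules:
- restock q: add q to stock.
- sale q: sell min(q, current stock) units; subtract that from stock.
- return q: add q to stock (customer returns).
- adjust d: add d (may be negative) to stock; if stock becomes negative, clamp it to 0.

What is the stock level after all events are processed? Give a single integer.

Processing events:
Start: stock = 35
  Event 1 (adjust -6): 35 + -6 = 29
  Event 2 (sale 3): sell min(3,29)=3. stock: 29 - 3 = 26. total_sold = 3
  Event 3 (sale 3): sell min(3,26)=3. stock: 26 - 3 = 23. total_sold = 6
  Event 4 (return 5): 23 + 5 = 28
  Event 5 (sale 22): sell min(22,28)=22. stock: 28 - 22 = 6. total_sold = 28
  Event 6 (sale 19): sell min(19,6)=6. stock: 6 - 6 = 0. total_sold = 34
  Event 7 (sale 10): sell min(10,0)=0. stock: 0 - 0 = 0. total_sold = 34
  Event 8 (sale 17): sell min(17,0)=0. stock: 0 - 0 = 0. total_sold = 34
  Event 9 (sale 23): sell min(23,0)=0. stock: 0 - 0 = 0. total_sold = 34
  Event 10 (sale 7): sell min(7,0)=0. stock: 0 - 0 = 0. total_sold = 34
  Event 11 (sale 18): sell min(18,0)=0. stock: 0 - 0 = 0. total_sold = 34
  Event 12 (return 8): 0 + 8 = 8
  Event 13 (return 7): 8 + 7 = 15
Final: stock = 15, total_sold = 34

Answer: 15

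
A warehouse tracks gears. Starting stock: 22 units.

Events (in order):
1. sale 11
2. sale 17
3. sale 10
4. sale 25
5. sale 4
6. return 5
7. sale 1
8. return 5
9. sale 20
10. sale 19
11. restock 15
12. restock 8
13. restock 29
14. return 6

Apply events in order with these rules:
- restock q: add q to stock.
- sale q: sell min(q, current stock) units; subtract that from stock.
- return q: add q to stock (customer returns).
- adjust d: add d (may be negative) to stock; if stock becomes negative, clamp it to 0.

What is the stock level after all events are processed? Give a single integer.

Processing events:
Start: stock = 22
  Event 1 (sale 11): sell min(11,22)=11. stock: 22 - 11 = 11. total_sold = 11
  Event 2 (sale 17): sell min(17,11)=11. stock: 11 - 11 = 0. total_sold = 22
  Event 3 (sale 10): sell min(10,0)=0. stock: 0 - 0 = 0. total_sold = 22
  Event 4 (sale 25): sell min(25,0)=0. stock: 0 - 0 = 0. total_sold = 22
  Event 5 (sale 4): sell min(4,0)=0. stock: 0 - 0 = 0. total_sold = 22
  Event 6 (return 5): 0 + 5 = 5
  Event 7 (sale 1): sell min(1,5)=1. stock: 5 - 1 = 4. total_sold = 23
  Event 8 (return 5): 4 + 5 = 9
  Event 9 (sale 20): sell min(20,9)=9. stock: 9 - 9 = 0. total_sold = 32
  Event 10 (sale 19): sell min(19,0)=0. stock: 0 - 0 = 0. total_sold = 32
  Event 11 (restock 15): 0 + 15 = 15
  Event 12 (restock 8): 15 + 8 = 23
  Event 13 (restock 29): 23 + 29 = 52
  Event 14 (return 6): 52 + 6 = 58
Final: stock = 58, total_sold = 32

Answer: 58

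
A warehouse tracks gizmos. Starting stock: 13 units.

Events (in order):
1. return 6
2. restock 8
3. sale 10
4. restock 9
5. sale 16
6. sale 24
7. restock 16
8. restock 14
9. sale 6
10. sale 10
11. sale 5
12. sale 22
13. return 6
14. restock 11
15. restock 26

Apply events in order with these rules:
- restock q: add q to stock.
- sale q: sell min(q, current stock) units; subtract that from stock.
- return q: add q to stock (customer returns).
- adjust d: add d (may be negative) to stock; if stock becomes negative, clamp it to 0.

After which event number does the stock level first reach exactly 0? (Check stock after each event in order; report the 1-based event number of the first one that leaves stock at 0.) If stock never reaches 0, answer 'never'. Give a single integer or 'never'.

Processing events:
Start: stock = 13
  Event 1 (return 6): 13 + 6 = 19
  Event 2 (restock 8): 19 + 8 = 27
  Event 3 (sale 10): sell min(10,27)=10. stock: 27 - 10 = 17. total_sold = 10
  Event 4 (restock 9): 17 + 9 = 26
  Event 5 (sale 16): sell min(16,26)=16. stock: 26 - 16 = 10. total_sold = 26
  Event 6 (sale 24): sell min(24,10)=10. stock: 10 - 10 = 0. total_sold = 36
  Event 7 (restock 16): 0 + 16 = 16
  Event 8 (restock 14): 16 + 14 = 30
  Event 9 (sale 6): sell min(6,30)=6. stock: 30 - 6 = 24. total_sold = 42
  Event 10 (sale 10): sell min(10,24)=10. stock: 24 - 10 = 14. total_sold = 52
  Event 11 (sale 5): sell min(5,14)=5. stock: 14 - 5 = 9. total_sold = 57
  Event 12 (sale 22): sell min(22,9)=9. stock: 9 - 9 = 0. total_sold = 66
  Event 13 (return 6): 0 + 6 = 6
  Event 14 (restock 11): 6 + 11 = 17
  Event 15 (restock 26): 17 + 26 = 43
Final: stock = 43, total_sold = 66

First zero at event 6.

Answer: 6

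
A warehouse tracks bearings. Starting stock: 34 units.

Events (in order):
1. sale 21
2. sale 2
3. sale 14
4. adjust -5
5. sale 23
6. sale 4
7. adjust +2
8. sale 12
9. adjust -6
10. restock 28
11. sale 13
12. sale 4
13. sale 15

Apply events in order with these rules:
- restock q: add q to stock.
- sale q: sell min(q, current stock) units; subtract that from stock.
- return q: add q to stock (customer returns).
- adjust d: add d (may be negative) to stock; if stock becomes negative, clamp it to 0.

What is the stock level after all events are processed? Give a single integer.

Processing events:
Start: stock = 34
  Event 1 (sale 21): sell min(21,34)=21. stock: 34 - 21 = 13. total_sold = 21
  Event 2 (sale 2): sell min(2,13)=2. stock: 13 - 2 = 11. total_sold = 23
  Event 3 (sale 14): sell min(14,11)=11. stock: 11 - 11 = 0. total_sold = 34
  Event 4 (adjust -5): 0 + -5 = 0 (clamped to 0)
  Event 5 (sale 23): sell min(23,0)=0. stock: 0 - 0 = 0. total_sold = 34
  Event 6 (sale 4): sell min(4,0)=0. stock: 0 - 0 = 0. total_sold = 34
  Event 7 (adjust +2): 0 + 2 = 2
  Event 8 (sale 12): sell min(12,2)=2. stock: 2 - 2 = 0. total_sold = 36
  Event 9 (adjust -6): 0 + -6 = 0 (clamped to 0)
  Event 10 (restock 28): 0 + 28 = 28
  Event 11 (sale 13): sell min(13,28)=13. stock: 28 - 13 = 15. total_sold = 49
  Event 12 (sale 4): sell min(4,15)=4. stock: 15 - 4 = 11. total_sold = 53
  Event 13 (sale 15): sell min(15,11)=11. stock: 11 - 11 = 0. total_sold = 64
Final: stock = 0, total_sold = 64

Answer: 0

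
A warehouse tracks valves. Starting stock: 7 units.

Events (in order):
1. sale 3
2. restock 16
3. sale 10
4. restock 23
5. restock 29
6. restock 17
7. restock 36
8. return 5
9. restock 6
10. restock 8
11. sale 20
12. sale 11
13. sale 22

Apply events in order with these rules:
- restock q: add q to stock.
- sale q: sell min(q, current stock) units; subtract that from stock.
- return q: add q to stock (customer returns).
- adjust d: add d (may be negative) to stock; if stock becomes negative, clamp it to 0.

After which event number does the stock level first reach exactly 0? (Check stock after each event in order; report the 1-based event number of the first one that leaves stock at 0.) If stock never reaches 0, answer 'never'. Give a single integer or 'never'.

Processing events:
Start: stock = 7
  Event 1 (sale 3): sell min(3,7)=3. stock: 7 - 3 = 4. total_sold = 3
  Event 2 (restock 16): 4 + 16 = 20
  Event 3 (sale 10): sell min(10,20)=10. stock: 20 - 10 = 10. total_sold = 13
  Event 4 (restock 23): 10 + 23 = 33
  Event 5 (restock 29): 33 + 29 = 62
  Event 6 (restock 17): 62 + 17 = 79
  Event 7 (restock 36): 79 + 36 = 115
  Event 8 (return 5): 115 + 5 = 120
  Event 9 (restock 6): 120 + 6 = 126
  Event 10 (restock 8): 126 + 8 = 134
  Event 11 (sale 20): sell min(20,134)=20. stock: 134 - 20 = 114. total_sold = 33
  Event 12 (sale 11): sell min(11,114)=11. stock: 114 - 11 = 103. total_sold = 44
  Event 13 (sale 22): sell min(22,103)=22. stock: 103 - 22 = 81. total_sold = 66
Final: stock = 81, total_sold = 66

Stock never reaches 0.

Answer: never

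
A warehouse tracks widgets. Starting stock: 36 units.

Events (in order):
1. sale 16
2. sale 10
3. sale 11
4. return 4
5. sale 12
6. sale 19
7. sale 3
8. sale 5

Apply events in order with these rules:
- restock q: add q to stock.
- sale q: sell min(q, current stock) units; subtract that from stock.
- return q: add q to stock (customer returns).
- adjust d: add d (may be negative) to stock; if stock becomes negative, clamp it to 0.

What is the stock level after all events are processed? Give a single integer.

Processing events:
Start: stock = 36
  Event 1 (sale 16): sell min(16,36)=16. stock: 36 - 16 = 20. total_sold = 16
  Event 2 (sale 10): sell min(10,20)=10. stock: 20 - 10 = 10. total_sold = 26
  Event 3 (sale 11): sell min(11,10)=10. stock: 10 - 10 = 0. total_sold = 36
  Event 4 (return 4): 0 + 4 = 4
  Event 5 (sale 12): sell min(12,4)=4. stock: 4 - 4 = 0. total_sold = 40
  Event 6 (sale 19): sell min(19,0)=0. stock: 0 - 0 = 0. total_sold = 40
  Event 7 (sale 3): sell min(3,0)=0. stock: 0 - 0 = 0. total_sold = 40
  Event 8 (sale 5): sell min(5,0)=0. stock: 0 - 0 = 0. total_sold = 40
Final: stock = 0, total_sold = 40

Answer: 0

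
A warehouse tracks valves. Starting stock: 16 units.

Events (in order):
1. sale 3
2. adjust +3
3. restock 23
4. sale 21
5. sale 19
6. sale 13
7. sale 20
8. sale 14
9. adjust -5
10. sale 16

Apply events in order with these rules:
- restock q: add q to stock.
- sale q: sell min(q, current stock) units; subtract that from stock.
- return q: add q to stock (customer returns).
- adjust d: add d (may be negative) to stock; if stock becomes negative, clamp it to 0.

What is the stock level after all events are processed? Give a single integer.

Answer: 0

Derivation:
Processing events:
Start: stock = 16
  Event 1 (sale 3): sell min(3,16)=3. stock: 16 - 3 = 13. total_sold = 3
  Event 2 (adjust +3): 13 + 3 = 16
  Event 3 (restock 23): 16 + 23 = 39
  Event 4 (sale 21): sell min(21,39)=21. stock: 39 - 21 = 18. total_sold = 24
  Event 5 (sale 19): sell min(19,18)=18. stock: 18 - 18 = 0. total_sold = 42
  Event 6 (sale 13): sell min(13,0)=0. stock: 0 - 0 = 0. total_sold = 42
  Event 7 (sale 20): sell min(20,0)=0. stock: 0 - 0 = 0. total_sold = 42
  Event 8 (sale 14): sell min(14,0)=0. stock: 0 - 0 = 0. total_sold = 42
  Event 9 (adjust -5): 0 + -5 = 0 (clamped to 0)
  Event 10 (sale 16): sell min(16,0)=0. stock: 0 - 0 = 0. total_sold = 42
Final: stock = 0, total_sold = 42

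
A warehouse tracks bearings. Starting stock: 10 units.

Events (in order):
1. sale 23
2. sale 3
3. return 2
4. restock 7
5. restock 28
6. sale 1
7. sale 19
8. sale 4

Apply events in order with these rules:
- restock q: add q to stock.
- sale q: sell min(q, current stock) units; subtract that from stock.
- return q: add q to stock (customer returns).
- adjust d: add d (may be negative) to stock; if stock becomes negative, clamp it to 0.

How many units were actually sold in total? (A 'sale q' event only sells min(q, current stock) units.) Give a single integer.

Answer: 34

Derivation:
Processing events:
Start: stock = 10
  Event 1 (sale 23): sell min(23,10)=10. stock: 10 - 10 = 0. total_sold = 10
  Event 2 (sale 3): sell min(3,0)=0. stock: 0 - 0 = 0. total_sold = 10
  Event 3 (return 2): 0 + 2 = 2
  Event 4 (restock 7): 2 + 7 = 9
  Event 5 (restock 28): 9 + 28 = 37
  Event 6 (sale 1): sell min(1,37)=1. stock: 37 - 1 = 36. total_sold = 11
  Event 7 (sale 19): sell min(19,36)=19. stock: 36 - 19 = 17. total_sold = 30
  Event 8 (sale 4): sell min(4,17)=4. stock: 17 - 4 = 13. total_sold = 34
Final: stock = 13, total_sold = 34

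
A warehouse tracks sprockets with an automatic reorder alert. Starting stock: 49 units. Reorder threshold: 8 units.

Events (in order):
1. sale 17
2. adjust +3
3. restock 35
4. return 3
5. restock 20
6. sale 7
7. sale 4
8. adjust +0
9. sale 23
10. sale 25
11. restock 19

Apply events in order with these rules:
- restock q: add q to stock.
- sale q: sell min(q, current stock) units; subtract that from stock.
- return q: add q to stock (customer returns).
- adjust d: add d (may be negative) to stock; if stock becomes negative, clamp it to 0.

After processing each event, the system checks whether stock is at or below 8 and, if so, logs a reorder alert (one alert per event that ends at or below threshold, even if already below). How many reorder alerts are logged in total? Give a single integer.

Processing events:
Start: stock = 49
  Event 1 (sale 17): sell min(17,49)=17. stock: 49 - 17 = 32. total_sold = 17
  Event 2 (adjust +3): 32 + 3 = 35
  Event 3 (restock 35): 35 + 35 = 70
  Event 4 (return 3): 70 + 3 = 73
  Event 5 (restock 20): 73 + 20 = 93
  Event 6 (sale 7): sell min(7,93)=7. stock: 93 - 7 = 86. total_sold = 24
  Event 7 (sale 4): sell min(4,86)=4. stock: 86 - 4 = 82. total_sold = 28
  Event 8 (adjust +0): 82 + 0 = 82
  Event 9 (sale 23): sell min(23,82)=23. stock: 82 - 23 = 59. total_sold = 51
  Event 10 (sale 25): sell min(25,59)=25. stock: 59 - 25 = 34. total_sold = 76
  Event 11 (restock 19): 34 + 19 = 53
Final: stock = 53, total_sold = 76

Checking against threshold 8:
  After event 1: stock=32 > 8
  After event 2: stock=35 > 8
  After event 3: stock=70 > 8
  After event 4: stock=73 > 8
  After event 5: stock=93 > 8
  After event 6: stock=86 > 8
  After event 7: stock=82 > 8
  After event 8: stock=82 > 8
  After event 9: stock=59 > 8
  After event 10: stock=34 > 8
  After event 11: stock=53 > 8
Alert events: []. Count = 0

Answer: 0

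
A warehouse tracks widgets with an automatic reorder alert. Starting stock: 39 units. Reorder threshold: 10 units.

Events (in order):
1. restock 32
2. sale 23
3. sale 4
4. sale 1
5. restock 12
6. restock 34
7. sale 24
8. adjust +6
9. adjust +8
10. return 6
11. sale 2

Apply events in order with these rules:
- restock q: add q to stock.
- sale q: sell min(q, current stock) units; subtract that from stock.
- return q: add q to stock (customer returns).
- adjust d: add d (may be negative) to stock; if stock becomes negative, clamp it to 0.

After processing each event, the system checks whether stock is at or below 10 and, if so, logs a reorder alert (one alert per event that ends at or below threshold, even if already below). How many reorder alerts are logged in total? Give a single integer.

Processing events:
Start: stock = 39
  Event 1 (restock 32): 39 + 32 = 71
  Event 2 (sale 23): sell min(23,71)=23. stock: 71 - 23 = 48. total_sold = 23
  Event 3 (sale 4): sell min(4,48)=4. stock: 48 - 4 = 44. total_sold = 27
  Event 4 (sale 1): sell min(1,44)=1. stock: 44 - 1 = 43. total_sold = 28
  Event 5 (restock 12): 43 + 12 = 55
  Event 6 (restock 34): 55 + 34 = 89
  Event 7 (sale 24): sell min(24,89)=24. stock: 89 - 24 = 65. total_sold = 52
  Event 8 (adjust +6): 65 + 6 = 71
  Event 9 (adjust +8): 71 + 8 = 79
  Event 10 (return 6): 79 + 6 = 85
  Event 11 (sale 2): sell min(2,85)=2. stock: 85 - 2 = 83. total_sold = 54
Final: stock = 83, total_sold = 54

Checking against threshold 10:
  After event 1: stock=71 > 10
  After event 2: stock=48 > 10
  After event 3: stock=44 > 10
  After event 4: stock=43 > 10
  After event 5: stock=55 > 10
  After event 6: stock=89 > 10
  After event 7: stock=65 > 10
  After event 8: stock=71 > 10
  After event 9: stock=79 > 10
  After event 10: stock=85 > 10
  After event 11: stock=83 > 10
Alert events: []. Count = 0

Answer: 0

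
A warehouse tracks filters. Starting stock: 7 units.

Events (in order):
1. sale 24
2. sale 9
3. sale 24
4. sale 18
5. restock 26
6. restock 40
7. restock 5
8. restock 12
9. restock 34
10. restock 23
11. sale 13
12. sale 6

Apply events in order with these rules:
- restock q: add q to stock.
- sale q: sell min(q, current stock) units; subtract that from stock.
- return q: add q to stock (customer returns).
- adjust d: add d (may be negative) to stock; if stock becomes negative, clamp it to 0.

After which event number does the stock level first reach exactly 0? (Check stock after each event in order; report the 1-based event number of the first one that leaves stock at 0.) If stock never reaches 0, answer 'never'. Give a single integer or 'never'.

Answer: 1

Derivation:
Processing events:
Start: stock = 7
  Event 1 (sale 24): sell min(24,7)=7. stock: 7 - 7 = 0. total_sold = 7
  Event 2 (sale 9): sell min(9,0)=0. stock: 0 - 0 = 0. total_sold = 7
  Event 3 (sale 24): sell min(24,0)=0. stock: 0 - 0 = 0. total_sold = 7
  Event 4 (sale 18): sell min(18,0)=0. stock: 0 - 0 = 0. total_sold = 7
  Event 5 (restock 26): 0 + 26 = 26
  Event 6 (restock 40): 26 + 40 = 66
  Event 7 (restock 5): 66 + 5 = 71
  Event 8 (restock 12): 71 + 12 = 83
  Event 9 (restock 34): 83 + 34 = 117
  Event 10 (restock 23): 117 + 23 = 140
  Event 11 (sale 13): sell min(13,140)=13. stock: 140 - 13 = 127. total_sold = 20
  Event 12 (sale 6): sell min(6,127)=6. stock: 127 - 6 = 121. total_sold = 26
Final: stock = 121, total_sold = 26

First zero at event 1.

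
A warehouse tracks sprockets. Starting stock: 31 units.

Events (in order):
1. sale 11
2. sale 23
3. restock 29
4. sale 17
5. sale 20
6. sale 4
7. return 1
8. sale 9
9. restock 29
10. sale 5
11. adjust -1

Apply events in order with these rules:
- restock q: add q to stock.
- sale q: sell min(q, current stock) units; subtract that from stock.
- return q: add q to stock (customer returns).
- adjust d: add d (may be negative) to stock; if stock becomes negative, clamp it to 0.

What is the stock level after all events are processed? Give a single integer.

Processing events:
Start: stock = 31
  Event 1 (sale 11): sell min(11,31)=11. stock: 31 - 11 = 20. total_sold = 11
  Event 2 (sale 23): sell min(23,20)=20. stock: 20 - 20 = 0. total_sold = 31
  Event 3 (restock 29): 0 + 29 = 29
  Event 4 (sale 17): sell min(17,29)=17. stock: 29 - 17 = 12. total_sold = 48
  Event 5 (sale 20): sell min(20,12)=12. stock: 12 - 12 = 0. total_sold = 60
  Event 6 (sale 4): sell min(4,0)=0. stock: 0 - 0 = 0. total_sold = 60
  Event 7 (return 1): 0 + 1 = 1
  Event 8 (sale 9): sell min(9,1)=1. stock: 1 - 1 = 0. total_sold = 61
  Event 9 (restock 29): 0 + 29 = 29
  Event 10 (sale 5): sell min(5,29)=5. stock: 29 - 5 = 24. total_sold = 66
  Event 11 (adjust -1): 24 + -1 = 23
Final: stock = 23, total_sold = 66

Answer: 23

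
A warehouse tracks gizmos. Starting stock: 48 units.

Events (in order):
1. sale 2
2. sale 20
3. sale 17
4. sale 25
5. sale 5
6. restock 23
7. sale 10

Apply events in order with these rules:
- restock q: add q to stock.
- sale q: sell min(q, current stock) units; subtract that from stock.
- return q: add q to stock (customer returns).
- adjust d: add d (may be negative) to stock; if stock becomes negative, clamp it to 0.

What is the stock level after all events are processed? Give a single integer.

Processing events:
Start: stock = 48
  Event 1 (sale 2): sell min(2,48)=2. stock: 48 - 2 = 46. total_sold = 2
  Event 2 (sale 20): sell min(20,46)=20. stock: 46 - 20 = 26. total_sold = 22
  Event 3 (sale 17): sell min(17,26)=17. stock: 26 - 17 = 9. total_sold = 39
  Event 4 (sale 25): sell min(25,9)=9. stock: 9 - 9 = 0. total_sold = 48
  Event 5 (sale 5): sell min(5,0)=0. stock: 0 - 0 = 0. total_sold = 48
  Event 6 (restock 23): 0 + 23 = 23
  Event 7 (sale 10): sell min(10,23)=10. stock: 23 - 10 = 13. total_sold = 58
Final: stock = 13, total_sold = 58

Answer: 13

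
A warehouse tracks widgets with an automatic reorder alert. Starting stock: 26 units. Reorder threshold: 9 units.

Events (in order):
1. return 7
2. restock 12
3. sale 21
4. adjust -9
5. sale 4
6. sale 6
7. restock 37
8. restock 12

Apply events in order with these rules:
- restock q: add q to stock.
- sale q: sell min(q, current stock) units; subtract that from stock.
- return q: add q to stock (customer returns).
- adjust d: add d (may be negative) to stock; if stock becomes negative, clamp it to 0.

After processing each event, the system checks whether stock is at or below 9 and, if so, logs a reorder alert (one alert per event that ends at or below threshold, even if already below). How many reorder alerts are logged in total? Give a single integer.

Answer: 1

Derivation:
Processing events:
Start: stock = 26
  Event 1 (return 7): 26 + 7 = 33
  Event 2 (restock 12): 33 + 12 = 45
  Event 3 (sale 21): sell min(21,45)=21. stock: 45 - 21 = 24. total_sold = 21
  Event 4 (adjust -9): 24 + -9 = 15
  Event 5 (sale 4): sell min(4,15)=4. stock: 15 - 4 = 11. total_sold = 25
  Event 6 (sale 6): sell min(6,11)=6. stock: 11 - 6 = 5. total_sold = 31
  Event 7 (restock 37): 5 + 37 = 42
  Event 8 (restock 12): 42 + 12 = 54
Final: stock = 54, total_sold = 31

Checking against threshold 9:
  After event 1: stock=33 > 9
  After event 2: stock=45 > 9
  After event 3: stock=24 > 9
  After event 4: stock=15 > 9
  After event 5: stock=11 > 9
  After event 6: stock=5 <= 9 -> ALERT
  After event 7: stock=42 > 9
  After event 8: stock=54 > 9
Alert events: [6]. Count = 1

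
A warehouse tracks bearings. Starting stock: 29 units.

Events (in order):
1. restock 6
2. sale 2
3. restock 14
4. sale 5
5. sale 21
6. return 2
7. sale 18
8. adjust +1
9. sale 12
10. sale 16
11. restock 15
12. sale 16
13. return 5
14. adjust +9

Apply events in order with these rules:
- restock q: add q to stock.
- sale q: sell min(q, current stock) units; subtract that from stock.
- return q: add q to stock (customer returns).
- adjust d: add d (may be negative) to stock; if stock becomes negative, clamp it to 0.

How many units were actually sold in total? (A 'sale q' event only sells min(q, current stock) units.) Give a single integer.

Answer: 67

Derivation:
Processing events:
Start: stock = 29
  Event 1 (restock 6): 29 + 6 = 35
  Event 2 (sale 2): sell min(2,35)=2. stock: 35 - 2 = 33. total_sold = 2
  Event 3 (restock 14): 33 + 14 = 47
  Event 4 (sale 5): sell min(5,47)=5. stock: 47 - 5 = 42. total_sold = 7
  Event 5 (sale 21): sell min(21,42)=21. stock: 42 - 21 = 21. total_sold = 28
  Event 6 (return 2): 21 + 2 = 23
  Event 7 (sale 18): sell min(18,23)=18. stock: 23 - 18 = 5. total_sold = 46
  Event 8 (adjust +1): 5 + 1 = 6
  Event 9 (sale 12): sell min(12,6)=6. stock: 6 - 6 = 0. total_sold = 52
  Event 10 (sale 16): sell min(16,0)=0. stock: 0 - 0 = 0. total_sold = 52
  Event 11 (restock 15): 0 + 15 = 15
  Event 12 (sale 16): sell min(16,15)=15. stock: 15 - 15 = 0. total_sold = 67
  Event 13 (return 5): 0 + 5 = 5
  Event 14 (adjust +9): 5 + 9 = 14
Final: stock = 14, total_sold = 67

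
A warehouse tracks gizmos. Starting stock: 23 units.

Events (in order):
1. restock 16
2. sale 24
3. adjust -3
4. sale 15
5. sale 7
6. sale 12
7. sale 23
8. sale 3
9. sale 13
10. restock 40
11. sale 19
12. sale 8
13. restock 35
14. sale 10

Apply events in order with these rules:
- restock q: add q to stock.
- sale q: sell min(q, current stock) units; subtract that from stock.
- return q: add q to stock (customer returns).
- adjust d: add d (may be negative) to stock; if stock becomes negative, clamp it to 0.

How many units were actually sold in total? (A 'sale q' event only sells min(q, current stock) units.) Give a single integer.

Processing events:
Start: stock = 23
  Event 1 (restock 16): 23 + 16 = 39
  Event 2 (sale 24): sell min(24,39)=24. stock: 39 - 24 = 15. total_sold = 24
  Event 3 (adjust -3): 15 + -3 = 12
  Event 4 (sale 15): sell min(15,12)=12. stock: 12 - 12 = 0. total_sold = 36
  Event 5 (sale 7): sell min(7,0)=0. stock: 0 - 0 = 0. total_sold = 36
  Event 6 (sale 12): sell min(12,0)=0. stock: 0 - 0 = 0. total_sold = 36
  Event 7 (sale 23): sell min(23,0)=0. stock: 0 - 0 = 0. total_sold = 36
  Event 8 (sale 3): sell min(3,0)=0. stock: 0 - 0 = 0. total_sold = 36
  Event 9 (sale 13): sell min(13,0)=0. stock: 0 - 0 = 0. total_sold = 36
  Event 10 (restock 40): 0 + 40 = 40
  Event 11 (sale 19): sell min(19,40)=19. stock: 40 - 19 = 21. total_sold = 55
  Event 12 (sale 8): sell min(8,21)=8. stock: 21 - 8 = 13. total_sold = 63
  Event 13 (restock 35): 13 + 35 = 48
  Event 14 (sale 10): sell min(10,48)=10. stock: 48 - 10 = 38. total_sold = 73
Final: stock = 38, total_sold = 73

Answer: 73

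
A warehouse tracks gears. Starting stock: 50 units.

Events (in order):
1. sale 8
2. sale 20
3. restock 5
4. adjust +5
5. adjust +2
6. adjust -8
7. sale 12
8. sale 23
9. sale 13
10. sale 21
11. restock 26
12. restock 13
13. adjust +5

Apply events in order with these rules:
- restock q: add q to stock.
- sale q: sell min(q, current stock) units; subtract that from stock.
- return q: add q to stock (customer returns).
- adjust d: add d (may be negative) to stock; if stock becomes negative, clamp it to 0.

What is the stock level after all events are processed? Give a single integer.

Processing events:
Start: stock = 50
  Event 1 (sale 8): sell min(8,50)=8. stock: 50 - 8 = 42. total_sold = 8
  Event 2 (sale 20): sell min(20,42)=20. stock: 42 - 20 = 22. total_sold = 28
  Event 3 (restock 5): 22 + 5 = 27
  Event 4 (adjust +5): 27 + 5 = 32
  Event 5 (adjust +2): 32 + 2 = 34
  Event 6 (adjust -8): 34 + -8 = 26
  Event 7 (sale 12): sell min(12,26)=12. stock: 26 - 12 = 14. total_sold = 40
  Event 8 (sale 23): sell min(23,14)=14. stock: 14 - 14 = 0. total_sold = 54
  Event 9 (sale 13): sell min(13,0)=0. stock: 0 - 0 = 0. total_sold = 54
  Event 10 (sale 21): sell min(21,0)=0. stock: 0 - 0 = 0. total_sold = 54
  Event 11 (restock 26): 0 + 26 = 26
  Event 12 (restock 13): 26 + 13 = 39
  Event 13 (adjust +5): 39 + 5 = 44
Final: stock = 44, total_sold = 54

Answer: 44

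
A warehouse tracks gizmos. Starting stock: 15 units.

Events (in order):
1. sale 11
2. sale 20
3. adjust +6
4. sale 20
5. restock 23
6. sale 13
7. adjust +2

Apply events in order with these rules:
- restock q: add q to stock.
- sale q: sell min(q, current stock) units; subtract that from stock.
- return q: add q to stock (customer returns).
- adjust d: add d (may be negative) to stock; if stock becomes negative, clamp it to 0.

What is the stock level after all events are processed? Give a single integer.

Answer: 12

Derivation:
Processing events:
Start: stock = 15
  Event 1 (sale 11): sell min(11,15)=11. stock: 15 - 11 = 4. total_sold = 11
  Event 2 (sale 20): sell min(20,4)=4. stock: 4 - 4 = 0. total_sold = 15
  Event 3 (adjust +6): 0 + 6 = 6
  Event 4 (sale 20): sell min(20,6)=6. stock: 6 - 6 = 0. total_sold = 21
  Event 5 (restock 23): 0 + 23 = 23
  Event 6 (sale 13): sell min(13,23)=13. stock: 23 - 13 = 10. total_sold = 34
  Event 7 (adjust +2): 10 + 2 = 12
Final: stock = 12, total_sold = 34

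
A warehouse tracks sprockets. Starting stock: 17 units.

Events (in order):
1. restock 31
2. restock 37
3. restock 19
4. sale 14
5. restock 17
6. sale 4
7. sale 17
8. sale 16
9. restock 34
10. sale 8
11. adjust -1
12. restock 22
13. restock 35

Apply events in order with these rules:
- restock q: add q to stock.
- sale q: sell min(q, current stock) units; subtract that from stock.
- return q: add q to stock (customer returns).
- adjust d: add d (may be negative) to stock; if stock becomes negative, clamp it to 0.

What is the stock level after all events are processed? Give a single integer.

Processing events:
Start: stock = 17
  Event 1 (restock 31): 17 + 31 = 48
  Event 2 (restock 37): 48 + 37 = 85
  Event 3 (restock 19): 85 + 19 = 104
  Event 4 (sale 14): sell min(14,104)=14. stock: 104 - 14 = 90. total_sold = 14
  Event 5 (restock 17): 90 + 17 = 107
  Event 6 (sale 4): sell min(4,107)=4. stock: 107 - 4 = 103. total_sold = 18
  Event 7 (sale 17): sell min(17,103)=17. stock: 103 - 17 = 86. total_sold = 35
  Event 8 (sale 16): sell min(16,86)=16. stock: 86 - 16 = 70. total_sold = 51
  Event 9 (restock 34): 70 + 34 = 104
  Event 10 (sale 8): sell min(8,104)=8. stock: 104 - 8 = 96. total_sold = 59
  Event 11 (adjust -1): 96 + -1 = 95
  Event 12 (restock 22): 95 + 22 = 117
  Event 13 (restock 35): 117 + 35 = 152
Final: stock = 152, total_sold = 59

Answer: 152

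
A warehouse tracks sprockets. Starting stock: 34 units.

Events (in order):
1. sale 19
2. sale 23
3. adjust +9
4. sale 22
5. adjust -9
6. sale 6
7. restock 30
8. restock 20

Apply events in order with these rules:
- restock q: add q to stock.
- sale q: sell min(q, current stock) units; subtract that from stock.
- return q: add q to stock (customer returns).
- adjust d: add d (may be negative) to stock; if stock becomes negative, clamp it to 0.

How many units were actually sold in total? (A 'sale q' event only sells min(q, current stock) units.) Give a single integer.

Answer: 43

Derivation:
Processing events:
Start: stock = 34
  Event 1 (sale 19): sell min(19,34)=19. stock: 34 - 19 = 15. total_sold = 19
  Event 2 (sale 23): sell min(23,15)=15. stock: 15 - 15 = 0. total_sold = 34
  Event 3 (adjust +9): 0 + 9 = 9
  Event 4 (sale 22): sell min(22,9)=9. stock: 9 - 9 = 0. total_sold = 43
  Event 5 (adjust -9): 0 + -9 = 0 (clamped to 0)
  Event 6 (sale 6): sell min(6,0)=0. stock: 0 - 0 = 0. total_sold = 43
  Event 7 (restock 30): 0 + 30 = 30
  Event 8 (restock 20): 30 + 20 = 50
Final: stock = 50, total_sold = 43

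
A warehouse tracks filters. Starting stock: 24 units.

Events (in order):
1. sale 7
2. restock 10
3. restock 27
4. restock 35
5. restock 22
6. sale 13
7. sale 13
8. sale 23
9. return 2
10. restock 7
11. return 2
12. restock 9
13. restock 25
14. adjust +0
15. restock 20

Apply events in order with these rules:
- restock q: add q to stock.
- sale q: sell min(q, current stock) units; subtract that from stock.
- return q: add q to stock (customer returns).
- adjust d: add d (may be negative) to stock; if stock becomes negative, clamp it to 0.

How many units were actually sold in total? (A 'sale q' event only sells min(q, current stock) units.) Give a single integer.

Processing events:
Start: stock = 24
  Event 1 (sale 7): sell min(7,24)=7. stock: 24 - 7 = 17. total_sold = 7
  Event 2 (restock 10): 17 + 10 = 27
  Event 3 (restock 27): 27 + 27 = 54
  Event 4 (restock 35): 54 + 35 = 89
  Event 5 (restock 22): 89 + 22 = 111
  Event 6 (sale 13): sell min(13,111)=13. stock: 111 - 13 = 98. total_sold = 20
  Event 7 (sale 13): sell min(13,98)=13. stock: 98 - 13 = 85. total_sold = 33
  Event 8 (sale 23): sell min(23,85)=23. stock: 85 - 23 = 62. total_sold = 56
  Event 9 (return 2): 62 + 2 = 64
  Event 10 (restock 7): 64 + 7 = 71
  Event 11 (return 2): 71 + 2 = 73
  Event 12 (restock 9): 73 + 9 = 82
  Event 13 (restock 25): 82 + 25 = 107
  Event 14 (adjust +0): 107 + 0 = 107
  Event 15 (restock 20): 107 + 20 = 127
Final: stock = 127, total_sold = 56

Answer: 56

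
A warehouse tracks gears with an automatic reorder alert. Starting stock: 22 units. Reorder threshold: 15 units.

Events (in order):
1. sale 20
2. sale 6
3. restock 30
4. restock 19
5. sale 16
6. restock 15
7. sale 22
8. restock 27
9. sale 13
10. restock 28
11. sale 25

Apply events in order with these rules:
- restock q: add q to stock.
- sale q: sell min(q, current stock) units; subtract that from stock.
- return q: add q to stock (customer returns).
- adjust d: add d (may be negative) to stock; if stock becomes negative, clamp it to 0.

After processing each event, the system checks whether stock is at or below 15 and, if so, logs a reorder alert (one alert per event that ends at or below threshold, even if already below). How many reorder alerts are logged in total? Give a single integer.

Answer: 2

Derivation:
Processing events:
Start: stock = 22
  Event 1 (sale 20): sell min(20,22)=20. stock: 22 - 20 = 2. total_sold = 20
  Event 2 (sale 6): sell min(6,2)=2. stock: 2 - 2 = 0. total_sold = 22
  Event 3 (restock 30): 0 + 30 = 30
  Event 4 (restock 19): 30 + 19 = 49
  Event 5 (sale 16): sell min(16,49)=16. stock: 49 - 16 = 33. total_sold = 38
  Event 6 (restock 15): 33 + 15 = 48
  Event 7 (sale 22): sell min(22,48)=22. stock: 48 - 22 = 26. total_sold = 60
  Event 8 (restock 27): 26 + 27 = 53
  Event 9 (sale 13): sell min(13,53)=13. stock: 53 - 13 = 40. total_sold = 73
  Event 10 (restock 28): 40 + 28 = 68
  Event 11 (sale 25): sell min(25,68)=25. stock: 68 - 25 = 43. total_sold = 98
Final: stock = 43, total_sold = 98

Checking against threshold 15:
  After event 1: stock=2 <= 15 -> ALERT
  After event 2: stock=0 <= 15 -> ALERT
  After event 3: stock=30 > 15
  After event 4: stock=49 > 15
  After event 5: stock=33 > 15
  After event 6: stock=48 > 15
  After event 7: stock=26 > 15
  After event 8: stock=53 > 15
  After event 9: stock=40 > 15
  After event 10: stock=68 > 15
  After event 11: stock=43 > 15
Alert events: [1, 2]. Count = 2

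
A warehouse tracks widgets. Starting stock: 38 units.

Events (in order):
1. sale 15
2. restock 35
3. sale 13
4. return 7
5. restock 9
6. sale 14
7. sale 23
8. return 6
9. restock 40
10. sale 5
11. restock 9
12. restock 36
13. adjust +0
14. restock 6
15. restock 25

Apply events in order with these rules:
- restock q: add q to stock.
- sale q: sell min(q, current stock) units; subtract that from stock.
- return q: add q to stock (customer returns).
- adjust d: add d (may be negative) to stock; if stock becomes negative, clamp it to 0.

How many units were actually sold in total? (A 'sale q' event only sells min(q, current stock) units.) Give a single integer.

Answer: 70

Derivation:
Processing events:
Start: stock = 38
  Event 1 (sale 15): sell min(15,38)=15. stock: 38 - 15 = 23. total_sold = 15
  Event 2 (restock 35): 23 + 35 = 58
  Event 3 (sale 13): sell min(13,58)=13. stock: 58 - 13 = 45. total_sold = 28
  Event 4 (return 7): 45 + 7 = 52
  Event 5 (restock 9): 52 + 9 = 61
  Event 6 (sale 14): sell min(14,61)=14. stock: 61 - 14 = 47. total_sold = 42
  Event 7 (sale 23): sell min(23,47)=23. stock: 47 - 23 = 24. total_sold = 65
  Event 8 (return 6): 24 + 6 = 30
  Event 9 (restock 40): 30 + 40 = 70
  Event 10 (sale 5): sell min(5,70)=5. stock: 70 - 5 = 65. total_sold = 70
  Event 11 (restock 9): 65 + 9 = 74
  Event 12 (restock 36): 74 + 36 = 110
  Event 13 (adjust +0): 110 + 0 = 110
  Event 14 (restock 6): 110 + 6 = 116
  Event 15 (restock 25): 116 + 25 = 141
Final: stock = 141, total_sold = 70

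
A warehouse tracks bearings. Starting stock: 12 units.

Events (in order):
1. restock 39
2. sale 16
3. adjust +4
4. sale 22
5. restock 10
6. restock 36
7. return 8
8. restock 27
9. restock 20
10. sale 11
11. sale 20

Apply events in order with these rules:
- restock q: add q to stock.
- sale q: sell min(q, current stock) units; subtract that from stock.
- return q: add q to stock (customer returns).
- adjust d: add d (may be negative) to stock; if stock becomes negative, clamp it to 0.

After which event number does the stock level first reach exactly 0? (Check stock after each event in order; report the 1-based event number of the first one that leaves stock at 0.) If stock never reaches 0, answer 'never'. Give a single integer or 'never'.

Answer: never

Derivation:
Processing events:
Start: stock = 12
  Event 1 (restock 39): 12 + 39 = 51
  Event 2 (sale 16): sell min(16,51)=16. stock: 51 - 16 = 35. total_sold = 16
  Event 3 (adjust +4): 35 + 4 = 39
  Event 4 (sale 22): sell min(22,39)=22. stock: 39 - 22 = 17. total_sold = 38
  Event 5 (restock 10): 17 + 10 = 27
  Event 6 (restock 36): 27 + 36 = 63
  Event 7 (return 8): 63 + 8 = 71
  Event 8 (restock 27): 71 + 27 = 98
  Event 9 (restock 20): 98 + 20 = 118
  Event 10 (sale 11): sell min(11,118)=11. stock: 118 - 11 = 107. total_sold = 49
  Event 11 (sale 20): sell min(20,107)=20. stock: 107 - 20 = 87. total_sold = 69
Final: stock = 87, total_sold = 69

Stock never reaches 0.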